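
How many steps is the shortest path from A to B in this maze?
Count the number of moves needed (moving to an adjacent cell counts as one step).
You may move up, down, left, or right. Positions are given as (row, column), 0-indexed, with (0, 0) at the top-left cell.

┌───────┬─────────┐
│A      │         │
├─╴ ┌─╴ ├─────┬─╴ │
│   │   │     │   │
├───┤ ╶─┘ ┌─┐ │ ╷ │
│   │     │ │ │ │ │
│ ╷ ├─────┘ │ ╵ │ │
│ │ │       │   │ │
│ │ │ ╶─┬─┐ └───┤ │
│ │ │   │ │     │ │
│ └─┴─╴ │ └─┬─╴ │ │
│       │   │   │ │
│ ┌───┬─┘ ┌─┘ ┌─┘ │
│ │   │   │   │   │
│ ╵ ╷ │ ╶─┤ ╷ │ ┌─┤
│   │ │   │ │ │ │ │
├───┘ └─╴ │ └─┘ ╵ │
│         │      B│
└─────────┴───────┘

Using BFS to find shortest path:
Start: (0, 0), End: (8, 8)
Path found:
(0,0) → (0,1) → (0,2) → (0,3) → (1,3) → (1,2) → (2,2) → (2,3) → (2,4) → (1,4) → (1,5) → (1,6) → (2,6) → (3,6) → (3,7) → (2,7) → (1,7) → (1,8) → (2,8) → (3,8) → (4,8) → (5,8) → (6,8) → (6,7) → (7,7) → (8,7) → (8,8)
Number of steps: 26

Solution:

┌───────┬─────────┐
│A → → ↓│         │
├─╴ ┌─╴ ├─────┬─╴ │
│   │↓ ↲│↱ → ↓│↱ ↓│
├───┤ ╶─┘ ┌─┐ │ ╷ │
│   │↳ → ↑│ │↓│↑│↓│
│ ╷ ├─────┘ │ ╵ │ │
│ │ │       │↳ ↑│↓│
│ │ │ ╶─┬─┐ └───┤ │
│ │ │   │ │     │↓│
│ └─┴─╴ │ └─┬─╴ │ │
│       │   │   │↓│
│ ┌───┬─┘ ┌─┘ ┌─┘ │
│ │   │   │   │↓ ↲│
│ ╵ ╷ │ ╶─┤ ╷ │ ┌─┤
│   │ │   │ │ │↓│ │
├───┘ └─╴ │ └─┘ ╵ │
│         │    ↳ B│
└─────────┴───────┘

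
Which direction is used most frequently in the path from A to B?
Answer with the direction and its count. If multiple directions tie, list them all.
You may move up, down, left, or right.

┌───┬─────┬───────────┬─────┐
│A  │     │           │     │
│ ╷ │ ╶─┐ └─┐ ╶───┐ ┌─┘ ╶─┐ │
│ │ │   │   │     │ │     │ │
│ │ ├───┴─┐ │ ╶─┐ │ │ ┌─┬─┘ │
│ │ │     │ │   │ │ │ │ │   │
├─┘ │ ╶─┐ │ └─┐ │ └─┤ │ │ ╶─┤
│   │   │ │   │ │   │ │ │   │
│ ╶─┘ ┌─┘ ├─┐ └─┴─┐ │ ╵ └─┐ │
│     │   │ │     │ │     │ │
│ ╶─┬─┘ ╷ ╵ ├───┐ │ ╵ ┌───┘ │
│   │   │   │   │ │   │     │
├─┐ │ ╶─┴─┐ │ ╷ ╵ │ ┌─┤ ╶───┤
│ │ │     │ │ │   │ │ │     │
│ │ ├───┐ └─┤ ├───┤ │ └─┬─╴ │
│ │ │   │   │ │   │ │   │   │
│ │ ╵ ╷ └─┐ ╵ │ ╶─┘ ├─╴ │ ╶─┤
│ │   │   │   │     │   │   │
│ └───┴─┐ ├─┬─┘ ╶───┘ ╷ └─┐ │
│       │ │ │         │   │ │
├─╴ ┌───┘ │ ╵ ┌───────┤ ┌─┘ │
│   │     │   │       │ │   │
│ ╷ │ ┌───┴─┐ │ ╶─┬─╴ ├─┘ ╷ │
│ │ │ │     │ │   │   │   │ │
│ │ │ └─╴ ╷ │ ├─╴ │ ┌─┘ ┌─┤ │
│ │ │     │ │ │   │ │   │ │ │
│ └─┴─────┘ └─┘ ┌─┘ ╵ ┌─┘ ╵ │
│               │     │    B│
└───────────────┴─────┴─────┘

Directions: right, down, down, down, left, down, down, right, down, down, down, right, up, right, down, right, down, down, left, left, down, down, right, right, up, right, down, down, right, right, up, right, up, left, up, right, right, right, down, left, down, down, right, up, right, up, right, up, right, down, down, down
Counts: {'right': 18, 'down': 21, 'left': 5, 'up': 8}
Most common: down (21 times)

Solution:

┌───┬─────┬───────────┬─────┐
│A ↓│     │           │     │
│ ╷ │ ╶─┐ └─┐ ╶───┐ ┌─┘ ╶─┐ │
│ │↓│   │   │     │ │     │ │
│ │ ├───┴─┐ │ ╶─┐ │ │ ┌─┬─┘ │
│ │↓│     │ │   │ │ │ │ │   │
├─┘ │ ╶─┐ │ └─┐ │ └─┤ │ │ ╶─┤
│↓ ↲│   │ │   │ │   │ │ │   │
│ ╶─┘ ┌─┘ ├─┐ └─┴─┐ │ ╵ └─┐ │
│↓    │   │ │     │ │     │ │
│ ╶─┬─┘ ╷ ╵ ├───┐ │ ╵ ┌───┘ │
│↳ ↓│   │   │   │ │   │     │
├─┐ │ ╶─┴─┐ │ ╷ ╵ │ ┌─┤ ╶───┤
│ │↓│     │ │ │   │ │ │     │
│ │ ├───┐ └─┤ ├───┤ │ └─┬─╴ │
│ │↓│↱ ↓│   │ │   │ │   │   │
│ │ ╵ ╷ └─┐ ╵ │ ╶─┘ ├─╴ │ ╶─┤
│ │↳ ↑│↳ ↓│   │     │   │   │
│ └───┴─┐ ├─┬─┘ ╶───┘ ╷ └─┐ │
│       │↓│ │         │   │ │
├─╴ ┌───┘ │ ╵ ┌───────┤ ┌─┘ │
│   │↓ ← ↲│   │↱ → → ↓│ │↱ ↓│
│ ╷ │ ┌───┴─┐ │ ╶─┬─╴ ├─┘ ╷ │
│ │ │↓│  ↱ ↓│ │↑ ↰│↓ ↲│↱ ↑│↓│
│ │ │ └─╴ ╷ │ ├─╴ │ ┌─┘ ┌─┤ │
│ │ │↳ → ↑│↓│ │↱ ↑│↓│↱ ↑│ │↓│
│ └─┴─────┘ └─┘ ┌─┘ ╵ ┌─┘ ╵ │
│          ↳ → ↑│  ↳ ↑│    B│
└───────────────┴─────┴─────┘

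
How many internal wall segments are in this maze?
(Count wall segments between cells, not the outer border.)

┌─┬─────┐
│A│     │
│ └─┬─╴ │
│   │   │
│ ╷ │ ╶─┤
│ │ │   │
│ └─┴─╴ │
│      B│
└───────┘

Counting internal wall segments:
Total internal walls: 9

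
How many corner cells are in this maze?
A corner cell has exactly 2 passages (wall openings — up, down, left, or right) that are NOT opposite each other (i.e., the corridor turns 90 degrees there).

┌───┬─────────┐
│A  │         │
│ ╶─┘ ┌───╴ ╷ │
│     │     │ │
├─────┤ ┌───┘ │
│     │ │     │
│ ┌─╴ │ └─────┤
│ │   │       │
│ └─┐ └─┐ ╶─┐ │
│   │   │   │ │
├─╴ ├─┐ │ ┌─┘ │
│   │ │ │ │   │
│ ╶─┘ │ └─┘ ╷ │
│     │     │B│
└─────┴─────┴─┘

Counting corner cells (2 non-opposite passages):
Total corners: 23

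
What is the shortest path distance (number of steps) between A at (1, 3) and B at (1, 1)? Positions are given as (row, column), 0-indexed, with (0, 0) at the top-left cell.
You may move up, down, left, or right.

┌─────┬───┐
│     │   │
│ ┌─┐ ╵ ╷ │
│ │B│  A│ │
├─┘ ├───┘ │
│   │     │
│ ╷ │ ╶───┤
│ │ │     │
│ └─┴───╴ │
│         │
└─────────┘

Finding path from (1, 3) to (1, 1):
Path: (1,3) → (0,3) → (0,4) → (1,4) → (2,4) → (2,3) → (2,2) → (3,2) → (3,3) → (3,4) → (4,4) → (4,3) → (4,2) → (4,1) → (4,0) → (3,0) → (2,0) → (2,1) → (1,1)
Distance: 18 steps

Solution:

┌─────┬───┐
│     │↱ ↓│
│ ┌─┐ ╵ ╷ │
│ │B│  A│↓│
├─┘ ├───┘ │
│↱ ↑│↓ ← ↲│
│ ╷ │ ╶───┤
│↑│ │↳ → ↓│
│ └─┴───╴ │
│↑ ← ← ← ↲│
└─────────┘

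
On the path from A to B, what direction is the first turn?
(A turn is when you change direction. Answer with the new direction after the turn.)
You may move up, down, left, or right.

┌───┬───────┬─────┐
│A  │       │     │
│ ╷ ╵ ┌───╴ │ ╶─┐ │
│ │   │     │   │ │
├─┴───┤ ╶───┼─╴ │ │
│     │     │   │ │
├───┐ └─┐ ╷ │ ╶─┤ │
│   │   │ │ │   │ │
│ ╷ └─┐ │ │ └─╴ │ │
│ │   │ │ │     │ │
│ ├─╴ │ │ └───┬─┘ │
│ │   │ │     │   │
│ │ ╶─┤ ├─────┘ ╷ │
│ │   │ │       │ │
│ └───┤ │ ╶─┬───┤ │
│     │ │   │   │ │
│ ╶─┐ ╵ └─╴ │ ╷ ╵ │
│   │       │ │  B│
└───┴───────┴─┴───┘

Directions: right, down, right, up, right, right, right, down, left, left, down, right, right, down, down, right, right, up, left, up, right, up, left, up, right, right, down, down, down, down, down, down, down, down
First turn direction: down

Solution:

┌───┬───────┬─────┐
│A ↓│↱ → → ↓│↱ → ↓│
│ ╷ ╵ ┌───╴ │ ╶─┐ │
│ │↳ ↑│↓ ← ↲│↑ ↰│↓│
├─┴───┤ ╶───┼─╴ │ │
│     │↳ → ↓│↱ ↑│↓│
├───┐ └─┐ ╷ │ ╶─┤ │
│   │   │ │↓│↑ ↰│↓│
│ ╷ └─┐ │ │ └─╴ │ │
│ │   │ │ │↳ → ↑│↓│
│ ├─╴ │ │ └───┬─┘ │
│ │   │ │     │  ↓│
│ │ ╶─┤ ├─────┘ ╷ │
│ │   │ │       │↓│
│ └───┤ │ ╶─┬───┤ │
│     │ │   │   │↓│
│ ╶─┐ ╵ └─╴ │ ╷ ╵ │
│   │       │ │  B│
└───┴───────┴─┴───┘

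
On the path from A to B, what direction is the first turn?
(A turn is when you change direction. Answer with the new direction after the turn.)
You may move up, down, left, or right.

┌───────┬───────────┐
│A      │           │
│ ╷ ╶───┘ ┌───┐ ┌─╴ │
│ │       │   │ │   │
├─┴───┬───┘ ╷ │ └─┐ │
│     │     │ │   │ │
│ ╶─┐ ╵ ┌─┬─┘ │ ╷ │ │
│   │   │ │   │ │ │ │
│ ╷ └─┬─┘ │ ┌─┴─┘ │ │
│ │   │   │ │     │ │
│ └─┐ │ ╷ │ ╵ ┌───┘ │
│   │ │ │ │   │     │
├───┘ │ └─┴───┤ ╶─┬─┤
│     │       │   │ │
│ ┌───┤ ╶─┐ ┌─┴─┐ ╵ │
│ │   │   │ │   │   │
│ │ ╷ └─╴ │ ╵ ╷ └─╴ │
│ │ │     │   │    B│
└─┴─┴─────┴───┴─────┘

Directions: right, down, right, right, right, up, right, right, right, right, right, down, down, down, down, down, left, left, down, right, down, right, down
First turn direction: down

Solution:

┌───────┬───────────┐
│A ↓    │↱ → → → → ↓│
│ ╷ ╶───┘ ┌───┐ ┌─╴ │
│ │↳ → → ↑│   │ │  ↓│
├─┴───┬───┘ ╷ │ └─┐ │
│     │     │ │   │↓│
│ ╶─┐ ╵ ┌─┬─┘ │ ╷ │ │
│   │   │ │   │ │ │↓│
│ ╷ └─┬─┘ │ ┌─┴─┘ │ │
│ │   │   │ │     │↓│
│ └─┐ │ ╷ │ ╵ ┌───┘ │
│   │ │ │ │   │↓ ← ↲│
├───┘ │ └─┴───┤ ╶─┬─┤
│     │       │↳ ↓│ │
│ ┌───┤ ╶─┐ ┌─┴─┐ ╵ │
│ │   │   │ │   │↳ ↓│
│ │ ╷ └─╴ │ ╵ ╷ └─╴ │
│ │ │     │   │    B│
└─┴─┴─────┴───┴─────┘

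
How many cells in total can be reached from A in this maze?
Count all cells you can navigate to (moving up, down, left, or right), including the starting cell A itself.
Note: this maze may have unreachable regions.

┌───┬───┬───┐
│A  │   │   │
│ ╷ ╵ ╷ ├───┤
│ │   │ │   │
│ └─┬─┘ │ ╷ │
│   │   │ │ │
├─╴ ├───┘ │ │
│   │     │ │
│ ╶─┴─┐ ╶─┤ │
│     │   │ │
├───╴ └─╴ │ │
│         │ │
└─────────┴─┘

Using BFS/flood-fill to find all reachable cells from A:
Maze size: 6 × 6 = 36 total cells
2 cell(s) are walled off and cannot be reached from A.
Reachable cells: 34

Reachable region (· marks reachable cells):

┌───┬───┬───┐
│A ·│· ·│   │
│ ╷ ╵ ╷ ├───┤
│·│· ·│·│· ·│
│ └─┬─┘ │ ╷ │
│· ·│· ·│·│·│
├─╴ ├───┘ │ │
│· ·│· · ·│·│
│ ╶─┴─┐ ╶─┤ │
│· · ·│· ·│·│
├───╴ └─╴ │ │
│· · · · ·│·│
└─────────┴─┘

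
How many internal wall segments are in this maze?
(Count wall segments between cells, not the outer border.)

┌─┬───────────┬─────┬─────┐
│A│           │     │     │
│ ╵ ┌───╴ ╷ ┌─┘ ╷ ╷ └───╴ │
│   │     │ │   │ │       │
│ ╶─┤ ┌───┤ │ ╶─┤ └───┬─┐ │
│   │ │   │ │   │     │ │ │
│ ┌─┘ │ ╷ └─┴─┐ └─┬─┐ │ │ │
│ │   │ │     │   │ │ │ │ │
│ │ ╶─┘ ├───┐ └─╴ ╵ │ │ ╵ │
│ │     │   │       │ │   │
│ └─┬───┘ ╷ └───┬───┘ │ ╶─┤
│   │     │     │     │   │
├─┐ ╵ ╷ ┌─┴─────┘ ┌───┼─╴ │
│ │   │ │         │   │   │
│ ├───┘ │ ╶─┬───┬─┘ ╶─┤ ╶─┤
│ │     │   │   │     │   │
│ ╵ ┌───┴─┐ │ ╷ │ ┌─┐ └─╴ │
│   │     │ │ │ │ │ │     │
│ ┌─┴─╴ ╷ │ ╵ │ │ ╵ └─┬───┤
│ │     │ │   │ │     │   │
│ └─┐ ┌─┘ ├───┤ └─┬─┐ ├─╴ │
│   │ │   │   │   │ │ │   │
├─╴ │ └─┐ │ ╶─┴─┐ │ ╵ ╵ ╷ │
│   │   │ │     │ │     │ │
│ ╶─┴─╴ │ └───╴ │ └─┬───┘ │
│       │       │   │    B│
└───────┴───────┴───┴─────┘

Counting internal wall segments:
Total internal walls: 144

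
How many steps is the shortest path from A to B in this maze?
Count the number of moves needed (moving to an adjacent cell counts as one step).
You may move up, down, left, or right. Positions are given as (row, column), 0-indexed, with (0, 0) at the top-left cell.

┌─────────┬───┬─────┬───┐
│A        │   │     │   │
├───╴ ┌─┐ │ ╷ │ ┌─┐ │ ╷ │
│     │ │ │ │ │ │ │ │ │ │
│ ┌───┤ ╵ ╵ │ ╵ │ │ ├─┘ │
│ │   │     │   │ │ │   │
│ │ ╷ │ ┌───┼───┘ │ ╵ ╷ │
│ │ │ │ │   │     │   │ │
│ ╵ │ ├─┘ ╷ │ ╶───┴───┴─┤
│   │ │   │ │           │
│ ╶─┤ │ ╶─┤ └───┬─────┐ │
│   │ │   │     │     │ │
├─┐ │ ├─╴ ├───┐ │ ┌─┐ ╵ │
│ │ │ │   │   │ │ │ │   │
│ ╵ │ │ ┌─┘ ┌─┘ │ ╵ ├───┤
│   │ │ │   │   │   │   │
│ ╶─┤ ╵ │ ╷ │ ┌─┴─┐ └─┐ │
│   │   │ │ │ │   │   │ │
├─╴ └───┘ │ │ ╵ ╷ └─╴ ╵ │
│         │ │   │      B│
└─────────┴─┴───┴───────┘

Using BFS to find shortest path:
Start: (0, 0), End: (9, 11)
Path found:
(0,0) → (0,1) → (0,2) → (1,2) → (1,1) → (1,0) → (2,0) → (3,0) → (4,0) → (4,1) → (3,1) → (2,1) → (2,2) → (3,2) → (4,2) → (5,2) → (6,2) → (7,2) → (8,2) → (8,3) → (7,3) → (6,3) → (6,4) → (5,4) → (5,3) → (4,3) → (4,4) → (3,4) → (3,5) → (4,5) → (5,5) → (5,6) → (5,7) → (6,7) → (7,7) → (7,6) → (8,6) → (9,6) → (9,7) → (8,7) → (8,8) → (9,8) → (9,9) → (9,10) → (9,11)
Number of steps: 44

Solution:

┌─────────┬───┬─────┬───┐
│A → ↓    │   │     │   │
├───╴ ┌─┐ │ ╷ │ ┌─┐ │ ╷ │
│↓ ← ↲│ │ │ │ │ │ │ │ │ │
│ ┌───┤ ╵ ╵ │ ╵ │ │ ├─┘ │
│↓│↱ ↓│     │   │ │ │   │
│ │ ╷ │ ┌───┼───┘ │ ╵ ╷ │
│↓│↑│↓│ │↱ ↓│     │   │ │
│ ╵ │ ├─┘ ╷ │ ╶───┴───┴─┤
│↳ ↑│↓│↱ ↑│↓│           │
│ ╶─┤ │ ╶─┤ └───┬─────┐ │
│   │↓│↑ ↰│↳ → ↓│     │ │
├─┐ │ ├─╴ ├───┐ │ ┌─┐ ╵ │
│ │ │↓│↱ ↑│   │↓│ │ │   │
│ ╵ │ │ ┌─┘ ┌─┘ │ ╵ ├───┤
│   │↓│↑│   │↓ ↲│   │   │
│ ╶─┤ ╵ │ ╷ │ ┌─┴─┐ └─┐ │
│   │↳ ↑│ │ │↓│↱ ↓│   │ │
├─╴ └───┘ │ │ ╵ ╷ └─╴ ╵ │
│         │ │↳ ↑│↳ → → B│
└─────────┴─┴───┴───────┘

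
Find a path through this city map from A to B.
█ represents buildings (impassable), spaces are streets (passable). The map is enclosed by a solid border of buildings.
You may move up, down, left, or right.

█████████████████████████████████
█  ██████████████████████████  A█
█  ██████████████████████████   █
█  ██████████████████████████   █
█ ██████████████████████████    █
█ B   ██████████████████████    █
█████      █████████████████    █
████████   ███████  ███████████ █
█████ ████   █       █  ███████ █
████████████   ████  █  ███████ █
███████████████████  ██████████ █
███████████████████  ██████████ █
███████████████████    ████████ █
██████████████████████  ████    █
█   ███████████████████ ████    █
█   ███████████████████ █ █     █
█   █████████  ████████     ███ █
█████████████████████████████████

Finding the shortest path from A to B:
Movement: cardinal only
Path length: 57 steps
Directions: down → down → down → down → down → down → down → down → down → down → down → down → down → down → left → left → left → left → down → left → left → left → left → up → up → up → left → up → left → left → up → up → up → up → left → left → left → left → left → left → down → left → left → up → left → left → up → up → left → left → left → left → left → up → left → left → left

Solution:

█████████████████████████████████
█  ██████████████████████████  A█
█  ██████████████████████████  ↓█
█  ██████████████████████████  ↓█
█ ██████████████████████████   ↓█
█ B←←↰██████████████████████   ↓█
█████↑←←←←↰█████████████████   ↓█
████████  ↑███████  ███████████↓█
█████ ████↑←↰█↓←←←←←↰█  ███████↓█
████████████↑←↲████ ↑█  ███████↓█
███████████████████ ↑██████████↓█
███████████████████ ↑██████████↓█
███████████████████ ↑←↰████████↓█
██████████████████████↑↰████   ↓█
█   ███████████████████↑████   ↓█
█   ███████████████████↑█ █↓←←←↲█
█   █████████  ████████↑←←←↲███ █
█████████████████████████████████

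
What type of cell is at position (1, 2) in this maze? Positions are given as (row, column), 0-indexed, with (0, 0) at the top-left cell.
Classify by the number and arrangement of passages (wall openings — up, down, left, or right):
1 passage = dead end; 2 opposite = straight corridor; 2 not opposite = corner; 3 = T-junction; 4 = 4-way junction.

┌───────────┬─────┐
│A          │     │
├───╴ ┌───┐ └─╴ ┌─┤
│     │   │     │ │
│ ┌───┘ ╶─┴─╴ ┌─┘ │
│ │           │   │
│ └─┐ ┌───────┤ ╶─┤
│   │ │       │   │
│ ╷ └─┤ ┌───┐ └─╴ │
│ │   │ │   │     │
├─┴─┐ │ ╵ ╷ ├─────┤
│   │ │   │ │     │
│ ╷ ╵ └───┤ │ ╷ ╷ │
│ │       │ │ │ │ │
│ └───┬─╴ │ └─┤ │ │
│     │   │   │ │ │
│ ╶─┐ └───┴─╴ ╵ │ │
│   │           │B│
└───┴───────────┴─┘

Checking cell at (1, 2):
Number of passages: 2
Cell type: corner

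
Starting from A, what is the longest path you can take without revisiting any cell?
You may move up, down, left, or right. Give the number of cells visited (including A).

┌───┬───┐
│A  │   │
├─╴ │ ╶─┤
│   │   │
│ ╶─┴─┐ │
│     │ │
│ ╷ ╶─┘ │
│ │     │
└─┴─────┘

Finding longest simple path using DFS:
Start: (0, 0)
Longest path visits 14 cells
Path: A → right → down → left → down → right → down → right → right → up → up → left → up → right

Solution:

┌───┬───┐
│A ↓│↱ B│
├─╴ │ ╶─┤
│↓ ↲│↑ ↰│
│ ╶─┴─┐ │
│↳ ↓  │↑│
│ ╷ ╶─┘ │
│ │↳ → ↑│
└─┴─────┘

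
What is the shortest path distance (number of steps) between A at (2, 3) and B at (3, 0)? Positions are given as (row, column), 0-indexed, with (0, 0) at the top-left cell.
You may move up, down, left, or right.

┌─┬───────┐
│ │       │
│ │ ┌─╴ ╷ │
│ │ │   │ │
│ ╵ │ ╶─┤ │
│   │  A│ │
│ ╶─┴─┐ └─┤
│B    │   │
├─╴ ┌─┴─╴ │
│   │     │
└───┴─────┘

Finding path from (2, 3) to (3, 0):
Path: (2,3) → (2,2) → (1,2) → (1,3) → (0,3) → (0,2) → (0,1) → (1,1) → (2,1) → (2,0) → (3,0)
Distance: 10 steps

Solution:

┌─┬───────┐
│ │↓ ← ↰  │
│ │ ┌─╴ ╷ │
│ │↓│↱ ↑│ │
│ ╵ │ ╶─┤ │
│↓ ↲│↑ A│ │
│ ╶─┴─┐ └─┤
│B    │   │
├─╴ ┌─┴─╴ │
│   │     │
└───┴─────┘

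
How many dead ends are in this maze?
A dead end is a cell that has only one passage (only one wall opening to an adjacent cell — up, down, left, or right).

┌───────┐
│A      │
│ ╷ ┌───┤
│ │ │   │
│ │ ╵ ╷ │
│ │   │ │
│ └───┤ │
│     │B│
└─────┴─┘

Checking each cell for number of passages:

Dead ends found at positions:
  (0, 3)
  (3, 2)
  (3, 3)
Total dead ends: 3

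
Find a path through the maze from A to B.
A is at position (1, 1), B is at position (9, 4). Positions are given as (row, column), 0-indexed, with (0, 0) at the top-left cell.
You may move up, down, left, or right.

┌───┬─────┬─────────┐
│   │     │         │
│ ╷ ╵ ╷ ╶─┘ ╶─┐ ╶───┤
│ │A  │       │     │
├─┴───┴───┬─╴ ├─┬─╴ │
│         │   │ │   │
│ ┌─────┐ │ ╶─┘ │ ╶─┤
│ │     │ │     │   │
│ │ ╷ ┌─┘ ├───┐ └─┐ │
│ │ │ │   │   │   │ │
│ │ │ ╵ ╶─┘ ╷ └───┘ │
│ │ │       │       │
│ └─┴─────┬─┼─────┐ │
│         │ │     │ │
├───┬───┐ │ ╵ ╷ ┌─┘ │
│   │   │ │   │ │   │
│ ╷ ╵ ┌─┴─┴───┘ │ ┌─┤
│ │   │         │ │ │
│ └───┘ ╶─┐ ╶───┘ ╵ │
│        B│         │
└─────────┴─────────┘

Finding the shortest path from (1, 1) to (9, 4):
Path length: 31 steps
Directions: right → up → right → down → right → right → up → right → right → down → right → right → down → left → down → right → down → down → down → down → left → down → down → left → left → left → up → left → left → down → right

Solution:

┌───┬─────┬─────────┐
│   │↱ ↓  │↱ → ↓    │
│ ╷ ╵ ╷ ╶─┘ ╶─┐ ╶───┤
│ │A ↑│↳ → ↑  │↳ → ↓│
├─┴───┴───┬─╴ ├─┬─╴ │
│         │   │ │↓ ↲│
│ ┌─────┐ │ ╶─┘ │ ╶─┤
│ │     │ │     │↳ ↓│
│ │ ╷ ┌─┘ ├───┐ └─┐ │
│ │ │ │   │   │   │↓│
│ │ │ ╵ ╶─┘ ╷ └───┘ │
│ │ │       │      ↓│
│ └─┴─────┬─┼─────┐ │
│         │ │     │↓│
├───┬───┐ │ ╵ ╷ ┌─┘ │
│   │   │ │   │ │↓ ↲│
│ ╷ ╵ ┌─┴─┴───┘ │ ┌─┤
│ │   │↓ ← ↰    │↓│ │
│ └───┘ ╶─┐ ╶───┘ ╵ │
│      ↳ B│↑ ← ← ↲  │
└─────────┴─────────┘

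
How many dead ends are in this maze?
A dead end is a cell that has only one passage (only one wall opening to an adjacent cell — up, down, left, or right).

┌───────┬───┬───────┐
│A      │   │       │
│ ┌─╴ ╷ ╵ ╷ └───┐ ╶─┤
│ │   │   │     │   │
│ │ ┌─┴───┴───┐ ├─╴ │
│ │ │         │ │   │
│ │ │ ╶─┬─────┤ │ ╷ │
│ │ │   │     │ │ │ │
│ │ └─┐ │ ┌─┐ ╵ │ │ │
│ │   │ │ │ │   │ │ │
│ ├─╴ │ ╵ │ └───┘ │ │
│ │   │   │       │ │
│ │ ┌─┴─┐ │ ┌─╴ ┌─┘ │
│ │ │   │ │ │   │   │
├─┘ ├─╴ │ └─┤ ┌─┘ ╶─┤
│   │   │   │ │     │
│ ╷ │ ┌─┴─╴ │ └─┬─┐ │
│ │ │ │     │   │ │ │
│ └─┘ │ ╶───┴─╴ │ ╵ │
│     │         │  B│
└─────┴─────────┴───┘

Checking each cell for number of passages:

Dead ends found at positions:
  (0, 6)
  (0, 9)
  (2, 6)
  (4, 5)
  (6, 0)
  (6, 2)
  (6, 5)
  (7, 7)
  (8, 1)
  (8, 8)
Total dead ends: 10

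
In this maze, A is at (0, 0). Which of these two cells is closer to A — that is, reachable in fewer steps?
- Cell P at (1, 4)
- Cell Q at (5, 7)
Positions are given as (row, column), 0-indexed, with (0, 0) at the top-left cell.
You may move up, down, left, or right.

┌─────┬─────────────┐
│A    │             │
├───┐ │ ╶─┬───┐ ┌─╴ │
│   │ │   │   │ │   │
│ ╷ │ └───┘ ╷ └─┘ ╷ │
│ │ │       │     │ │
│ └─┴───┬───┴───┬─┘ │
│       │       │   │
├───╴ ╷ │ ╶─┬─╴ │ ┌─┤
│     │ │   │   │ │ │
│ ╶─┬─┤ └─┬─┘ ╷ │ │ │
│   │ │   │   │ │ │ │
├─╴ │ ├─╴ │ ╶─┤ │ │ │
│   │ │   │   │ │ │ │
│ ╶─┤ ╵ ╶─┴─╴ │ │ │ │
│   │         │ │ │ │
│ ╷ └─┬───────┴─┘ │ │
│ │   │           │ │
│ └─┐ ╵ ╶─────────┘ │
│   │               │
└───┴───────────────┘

Shortest path A → P at (1, 4): 23 steps
Shortest path A → Q at (5, 7): 58 steps

P is closer (23 steps vs 58 steps).

Path to P:

┌─────┬─────────────┐
│A → ↓│↓ ← ← ← ← ← ↰│
├───┐ │ ╶─┬───┐ ┌─╴ │
│   │↓│↳ P│↱ ↓│ │↱ ↑│
│ ╷ │ └───┘ ╷ └─┘ ╷ │
│ │ │↳ → → ↑│↳ → ↑│ │
│ └─┴───┬───┴───┬─┘ │
│       │       │   │
├───╴ ╷ │ ╶─┬─╴ │ ┌─┤
│     │ │   │   │ │ │
│ ╶─┬─┤ └─┬─┘ ╷ │ │ │
│   │ │   │   │ │ │ │
├─╴ │ ├─╴ │ ╶─┤ │ │ │
│   │ │   │   │ │ │ │
│ ╶─┤ ╵ ╶─┴─╴ │ │ │ │
│   │         │ │ │ │
│ ╷ └─┬───────┴─┘ │ │
│ │   │           │ │
│ └─┐ ╵ ╶─────────┘ │
│   │               │
└───┴───────────────┘

Path to Q:

┌─────┬─────────────┐
│A → ↓│             │
├───┐ │ ╶─┬───┐ ┌─╴ │
│   │↓│   │↱ ↓│ │↱ ↓│
│ ╷ │ └───┘ ╷ └─┘ ╷ │
│ │ │↳ → → ↑│↳ → ↑│↓│
│ └─┴───┬───┴───┬─┘ │
│    ↱ ↓│       │↓ ↲│
├───╴ ╷ │ ╶─┬─╴ │ ┌─┤
│↱ → ↑│↓│   │↱ ↓│↓│ │
│ ╶─┬─┤ └─┬─┘ ╷ │ │ │
│↑ ↰│ │↳ ↓│↱ ↑│Q│↓│ │
├─╴ │ ├─╴ │ ╶─┤ │ │ │
│↱ ↑│ │↓ ↲│↑ ↰│ │↓│ │
│ ╶─┤ ╵ ╶─┴─╴ │ │ │ │
│↑ ↰│  ↳ → → ↑│ │↓│ │
│ ╷ └─┬───────┴─┘ │ │
│ │↑ ↰│↓ ← ← ← ← ↲│ │
│ └─┐ ╵ ╶─────────┘ │
│   │↑ ↲            │
└───┴───────────────┘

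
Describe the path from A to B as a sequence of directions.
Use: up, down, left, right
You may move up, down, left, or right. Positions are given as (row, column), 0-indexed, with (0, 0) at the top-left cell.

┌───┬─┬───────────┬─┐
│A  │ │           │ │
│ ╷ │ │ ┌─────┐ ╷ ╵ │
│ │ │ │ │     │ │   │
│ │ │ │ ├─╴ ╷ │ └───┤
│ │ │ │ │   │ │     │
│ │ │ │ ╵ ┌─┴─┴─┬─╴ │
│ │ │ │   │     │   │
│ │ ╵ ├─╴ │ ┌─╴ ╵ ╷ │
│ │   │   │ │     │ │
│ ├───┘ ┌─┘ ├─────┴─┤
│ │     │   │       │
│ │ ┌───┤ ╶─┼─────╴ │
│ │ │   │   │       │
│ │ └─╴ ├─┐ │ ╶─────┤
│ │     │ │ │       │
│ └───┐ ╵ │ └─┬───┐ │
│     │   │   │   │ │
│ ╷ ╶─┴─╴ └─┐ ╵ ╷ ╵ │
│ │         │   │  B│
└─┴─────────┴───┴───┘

Finding the path and converting it to directions:
Path through cells: (0,0) → (1,0) → (2,0) → (3,0) → (4,0) → (5,0) → (6,0) → (7,0) → (8,0) → (8,1) → (9,1) → (9,2) → (9,3) → (9,4) → (8,4) → (8,3) → (7,3) → (7,2) → (7,1) → (6,1) → (5,1) → (5,2) → (5,3) → (4,3) → (4,4) → (3,4) → (3,3) → (2,3) → (1,3) → (0,3) → (0,4) → (0,5) → (0,6) → (0,7) → (1,7) → (2,7) → (2,8) → (2,9) → (3,9) → (3,8) → (4,8) → (4,7) → (3,7) → (3,6) → (3,5) → (4,5) → (5,5) → (5,4) → (6,4) → (6,5) → (7,5) → (8,5) → (8,6) → (9,6) → (9,7) → (8,7) → (8,8) → (9,8) → (9,9)
Directions: down, down, down, down, down, down, down, down, right, down, right, right, right, up, left, up, left, left, up, up, right, right, up, right, up, left, up, up, up, right, right, right, right, down, down, right, right, down, left, down, left, up, left, left, down, down, left, down, right, down, down, right, down, right, up, right, down, right

Solution:

┌───┬─┬───────────┬─┐
│A  │ │↱ → → → ↓  │ │
│ ╷ │ │ ┌─────┐ ╷ ╵ │
│↓│ │ │↑│     │↓│   │
│ │ │ │ ├─╴ ╷ │ └───┤
│↓│ │ │↑│   │ │↳ → ↓│
│ │ │ │ ╵ ┌─┴─┴─┬─╴ │
│↓│ │ │↑ ↰│↓ ← ↰│↓ ↲│
│ │ ╵ ├─╴ │ ┌─╴ ╵ ╷ │
│↓│   │↱ ↑│↓│  ↑ ↲│ │
│ ├───┘ ┌─┘ ├─────┴─┤
│↓│↱ → ↑│↓ ↲│       │
│ │ ┌───┤ ╶─┼─────╴ │
│↓│↑│   │↳ ↓│       │
│ │ └─╴ ├─┐ │ ╶─────┤
│↓│↑ ← ↰│ │↓│       │
│ └───┐ ╵ │ └─┬───┐ │
│↳ ↓  │↑ ↰│↳ ↓│↱ ↓│ │
│ ╷ ╶─┴─╴ └─┐ ╵ ╷ ╵ │
│ │↳ → → ↑  │↳ ↑│↳ B│
└─┴─────────┴───┴───┘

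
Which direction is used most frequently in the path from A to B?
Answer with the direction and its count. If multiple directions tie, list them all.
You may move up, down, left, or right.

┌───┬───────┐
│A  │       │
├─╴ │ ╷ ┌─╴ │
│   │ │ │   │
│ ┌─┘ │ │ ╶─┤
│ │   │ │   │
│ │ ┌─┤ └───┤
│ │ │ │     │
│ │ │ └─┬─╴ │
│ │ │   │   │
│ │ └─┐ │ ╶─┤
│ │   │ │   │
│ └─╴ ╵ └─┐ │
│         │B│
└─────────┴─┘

Directions: right, down, left, down, down, down, down, down, right, right, up, left, up, up, up, right, up, up, right, down, down, down, right, right, down, left, down, right, down
Counts: {'right': 8, 'down': 12, 'left': 3, 'up': 6}
Most common: down (12 times)

Solution:

┌───┬───────┐
│A ↓│↱ ↓    │
├─╴ │ ╷ ┌─╴ │
│↓ ↲│↑│↓│   │
│ ┌─┘ │ │ ╶─┤
│↓│↱ ↑│↓│   │
│ │ ┌─┤ └───┤
│↓│↑│ │↳ → ↓│
│ │ │ └─┬─╴ │
│↓│↑│   │↓ ↲│
│ │ └─┐ │ ╶─┤
│↓│↑ ↰│ │↳ ↓│
│ └─╴ ╵ └─┐ │
│↳ → ↑    │B│
└─────────┴─┘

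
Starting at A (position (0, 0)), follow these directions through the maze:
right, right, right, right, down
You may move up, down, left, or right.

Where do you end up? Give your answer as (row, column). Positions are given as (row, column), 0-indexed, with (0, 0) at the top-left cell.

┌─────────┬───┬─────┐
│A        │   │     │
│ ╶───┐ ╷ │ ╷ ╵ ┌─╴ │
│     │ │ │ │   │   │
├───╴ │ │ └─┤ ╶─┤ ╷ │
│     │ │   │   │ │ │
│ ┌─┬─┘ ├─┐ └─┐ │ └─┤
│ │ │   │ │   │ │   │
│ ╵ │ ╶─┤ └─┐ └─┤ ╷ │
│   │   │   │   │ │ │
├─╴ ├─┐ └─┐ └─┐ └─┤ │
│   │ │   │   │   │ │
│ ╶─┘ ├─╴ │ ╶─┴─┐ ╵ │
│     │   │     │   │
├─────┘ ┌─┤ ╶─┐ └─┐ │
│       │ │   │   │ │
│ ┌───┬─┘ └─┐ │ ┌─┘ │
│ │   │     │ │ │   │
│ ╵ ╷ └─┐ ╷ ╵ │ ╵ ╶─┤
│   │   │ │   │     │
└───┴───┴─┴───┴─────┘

Following directions step by step:
Start: (0, 0)
  right: (0, 0) → (0, 1)
  right: (0, 1) → (0, 2)
  right: (0, 2) → (0, 3)
  right: (0, 3) → (0, 4)
  down: (0, 4) → (1, 4)
Final position: (1, 4)

Path taken:

┌─────────┬───┬─────┐
│A → → → ↓│   │     │
│ ╶───┐ ╷ │ ╷ ╵ ┌─╴ │
│     │ │B│ │   │   │
├───╴ │ │ └─┤ ╶─┤ ╷ │
│     │ │   │   │ │ │
│ ┌─┬─┘ ├─┐ └─┐ │ └─┤
│ │ │   │ │   │ │   │
│ ╵ │ ╶─┤ └─┐ └─┤ ╷ │
│   │   │   │   │ │ │
├─╴ ├─┐ └─┐ └─┐ └─┤ │
│   │ │   │   │   │ │
│ ╶─┘ ├─╴ │ ╶─┴─┐ ╵ │
│     │   │     │   │
├─────┘ ┌─┤ ╶─┐ └─┐ │
│       │ │   │   │ │
│ ┌───┬─┘ └─┐ │ ┌─┘ │
│ │   │     │ │ │   │
│ ╵ ╷ └─┐ ╷ ╵ │ ╵ ╶─┤
│   │   │ │   │     │
└───┴───┴─┴───┴─────┘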